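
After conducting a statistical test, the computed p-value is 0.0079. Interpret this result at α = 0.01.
Since p = 0.0079 < α = 0.01, reject H₀.
There is sufficient evidence to reject the null hypothesis; the result is statistically significant at the 0.01 level.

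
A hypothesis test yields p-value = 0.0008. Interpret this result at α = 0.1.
Since p = 0.0008 < α = 0.1, reject H₀.
There is sufficient evidence to reject the null hypothesis; the result is statistically significant at the 0.1 level.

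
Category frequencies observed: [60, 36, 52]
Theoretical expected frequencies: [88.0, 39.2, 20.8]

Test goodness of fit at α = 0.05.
Chi-square goodness of fit test:
H₀: observed counts match expected distribution
H₁: observed counts differ from expected distribution
df = k - 1 = 2
χ² = Σ(O - E)²/E
   = (60 - 88.0)²/88.0 + (36 - 39.2)²/39.2 + (52 - 20.8)²/20.8
   = 8.909 + 0.261 + 46.800
   = 55.97
p-value < 0.0001

Since p-value < α = 0.05, we reject H₀.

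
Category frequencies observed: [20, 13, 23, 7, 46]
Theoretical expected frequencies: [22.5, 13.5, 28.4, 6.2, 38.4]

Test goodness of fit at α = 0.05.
Chi-square goodness of fit test:
H₀: observed counts match expected distribution
H₁: observed counts differ from expected distribution
df = k - 1 = 4
χ² = Σ(O - E)²/E
   = (20 - 22.5)²/22.5 + (13 - 13.5)²/13.5 + (23 - 28.4)²/28.4 + (7 - 6.2)²/6.2 + (46 - 38.4)²/38.4
   = 0.278 + 0.019 + 1.027 + 0.103 + 1.504
   = 2.93
p-value = 0.5695

Since p-value > α = 0.05, we fail to reject H₀.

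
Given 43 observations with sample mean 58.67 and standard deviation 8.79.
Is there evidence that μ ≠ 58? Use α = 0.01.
One-sample t-test:
H₀: μ = 58
H₁: μ ≠ 58
df = n - 1 = 42
t = (x̄ - μ₀) / (s/√n) = (58.67 - 58) / (8.79/√43) = 0.500
p-value = 0.6198

Since p-value > α = 0.01, we fail to reject H₀.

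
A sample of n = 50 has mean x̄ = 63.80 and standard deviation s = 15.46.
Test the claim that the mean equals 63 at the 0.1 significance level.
One-sample t-test:
H₀: μ = 63
H₁: μ ≠ 63
df = n - 1 = 49
t = (x̄ - μ₀) / (s/√n) = (63.80 - 63) / (15.46/√50) = 0.366
p-value = 0.7160

Since p-value > α = 0.1, we fail to reject H₀.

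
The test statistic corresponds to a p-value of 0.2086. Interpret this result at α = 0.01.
Since p = 0.2086 > α = 0.01, fail to reject H₀.
There is insufficient evidence to reject the null hypothesis; the result is not statistically significant at the 0.01 level.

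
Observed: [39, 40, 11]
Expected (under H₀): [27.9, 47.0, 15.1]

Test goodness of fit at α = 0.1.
Chi-square goodness of fit test:
H₀: observed counts match expected distribution
H₁: observed counts differ from expected distribution
df = k - 1 = 2
χ² = Σ(O - E)²/E
   = (39 - 27.9)²/27.9 + (40 - 47.0)²/47.0 + (11 - 15.1)²/15.1
   = 4.416 + 1.043 + 1.113
   = 6.57
p-value = 0.0374

Since p-value < α = 0.1, we reject H₀.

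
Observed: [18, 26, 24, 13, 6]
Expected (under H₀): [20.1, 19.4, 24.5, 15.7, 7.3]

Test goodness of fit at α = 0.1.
Chi-square goodness of fit test:
H₀: observed counts match expected distribution
H₁: observed counts differ from expected distribution
df = k - 1 = 4
χ² = Σ(O - E)²/E
   = (18 - 20.1)²/20.1 + (26 - 19.4)²/19.4 + (24 - 24.5)²/24.5 + (13 - 15.7)²/15.7 + (6 - 7.3)²/7.3
   = 0.219 + 2.245 + 0.010 + 0.464 + 0.232
   = 3.17
p-value = 0.5297

Since p-value > α = 0.1, we fail to reject H₀.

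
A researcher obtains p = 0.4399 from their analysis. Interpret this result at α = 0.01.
Since p = 0.4399 > α = 0.01, fail to reject H₀.
There is insufficient evidence to reject the null hypothesis; the result is not statistically significant at the 0.01 level.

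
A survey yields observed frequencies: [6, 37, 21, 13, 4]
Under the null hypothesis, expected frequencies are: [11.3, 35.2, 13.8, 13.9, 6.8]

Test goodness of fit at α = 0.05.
Chi-square goodness of fit test:
H₀: observed counts match expected distribution
H₁: observed counts differ from expected distribution
df = k - 1 = 4
χ² = Σ(O - E)²/E
   = (6 - 11.3)²/11.3 + (37 - 35.2)²/35.2 + (21 - 13.8)²/13.8 + (13 - 13.9)²/13.9 + (4 - 6.8)²/6.8
   = 2.486 + 0.092 + 3.757 + 0.058 + 1.153
   = 7.55
p-value = 0.1097

Since p-value > α = 0.05, we fail to reject H₀.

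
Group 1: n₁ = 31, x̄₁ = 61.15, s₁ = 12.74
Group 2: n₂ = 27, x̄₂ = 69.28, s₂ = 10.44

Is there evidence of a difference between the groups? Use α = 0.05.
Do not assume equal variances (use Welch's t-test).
Welch's two-sample t-test:
H₀: μ₁ = μ₂
H₁: μ₁ ≠ μ₂
s₁²/n₁ = 12.74²/31 = 5.2357,  s₂²/n₂ = 10.44²/27 = 4.0368
SE = √(s₁²/n₁ + s₂²/n₂) = √(5.2357 + 4.0368) = 3.0451
df (Welch-Satterthwaite) = (s₁²/n₁ + s₂²/n₂)² / [(s₁²/n₁)²/(n₁-1) + (s₂²/n₂)²/(n₂-1)] ≈ 55.81
t = (x̄₁ - x̄₂) / SE = (61.15 - 69.28) / 3.0451 = -8.13 / 3.0451 = -2.670
p-value = 0.0099

Since p-value < α = 0.05, we reject H₀.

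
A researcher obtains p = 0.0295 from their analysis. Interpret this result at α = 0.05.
Since p = 0.0295 < α = 0.05, reject H₀.
There is sufficient evidence to reject the null hypothesis; the result is statistically significant at the 0.05 level.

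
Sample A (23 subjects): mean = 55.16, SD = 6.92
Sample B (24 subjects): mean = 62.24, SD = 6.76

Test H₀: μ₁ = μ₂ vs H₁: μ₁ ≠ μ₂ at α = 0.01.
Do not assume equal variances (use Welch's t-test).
Welch's two-sample t-test:
H₀: μ₁ = μ₂
H₁: μ₁ ≠ μ₂
s₁²/n₁ = 6.92²/23 = 2.0820,  s₂²/n₂ = 6.76²/24 = 1.9041
SE = √(s₁²/n₁ + s₂²/n₂) = √(2.0820 + 1.9041) = 1.9965
df (Welch-Satterthwaite) = (s₁²/n₁ + s₂²/n₂)² / [(s₁²/n₁)²/(n₁-1) + (s₂²/n₂)²/(n₂-1)] ≈ 44.80
t = (x̄₁ - x̄₂) / SE = (55.16 - 62.24) / 1.9965 = -7.08 / 1.9965 = -3.546
p-value = 0.0009

Since p-value < α = 0.01, we reject H₀.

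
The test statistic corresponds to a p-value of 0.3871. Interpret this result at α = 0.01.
Since p = 0.3871 > α = 0.01, fail to reject H₀.
There is insufficient evidence to reject the null hypothesis; the result is not statistically significant at the 0.01 level.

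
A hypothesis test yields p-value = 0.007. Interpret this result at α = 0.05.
Since p = 0.007 < α = 0.05, reject H₀.
There is sufficient evidence to reject the null hypothesis; the result is statistically significant at the 0.05 level.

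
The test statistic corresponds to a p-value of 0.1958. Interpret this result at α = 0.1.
Since p = 0.1958 > α = 0.1, fail to reject H₀.
There is insufficient evidence to reject the null hypothesis; the result is not statistically significant at the 0.1 level.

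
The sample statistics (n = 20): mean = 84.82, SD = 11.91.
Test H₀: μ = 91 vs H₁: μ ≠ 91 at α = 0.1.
One-sample t-test:
H₀: μ = 91
H₁: μ ≠ 91
df = n - 1 = 19
t = (x̄ - μ₀) / (s/√n) = (84.82 - 91) / (11.91/√20) = -2.321
p-value = 0.0316

Since p-value < α = 0.1, we reject H₀.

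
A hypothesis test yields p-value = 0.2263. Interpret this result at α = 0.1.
Since p = 0.2263 > α = 0.1, fail to reject H₀.
There is insufficient evidence to reject the null hypothesis; the result is not statistically significant at the 0.1 level.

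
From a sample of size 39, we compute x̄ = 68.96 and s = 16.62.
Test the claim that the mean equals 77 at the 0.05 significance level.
One-sample t-test:
H₀: μ = 77
H₁: μ ≠ 77
df = n - 1 = 38
t = (x̄ - μ₀) / (s/√n) = (68.96 - 77) / (16.62/√39) = -3.021
p-value = 0.0045

Since p-value < α = 0.05, we reject H₀.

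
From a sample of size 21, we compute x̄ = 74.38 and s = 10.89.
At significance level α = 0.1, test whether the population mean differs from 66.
One-sample t-test:
H₀: μ = 66
H₁: μ ≠ 66
df = n - 1 = 20
t = (x̄ - μ₀) / (s/√n) = (74.38 - 66) / (10.89/√21) = 3.526
p-value = 0.0021

Since p-value < α = 0.1, we reject H₀.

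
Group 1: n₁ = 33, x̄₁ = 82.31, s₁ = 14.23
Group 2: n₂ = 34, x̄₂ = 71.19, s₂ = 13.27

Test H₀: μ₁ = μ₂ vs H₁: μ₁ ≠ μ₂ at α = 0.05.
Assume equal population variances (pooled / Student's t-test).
Student's two-sample t-test (equal variances):
H₀: μ₁ = μ₂
H₁: μ₁ ≠ μ₂
df = n₁ + n₂ - 2 = 65
Pooled variance s_p² = [(n₁-1)s₁² + (n₂-1)s₂²] / (n₁ + n₂ - 2) = [(32)(14.23²) + (33)(13.27²)] / 65 = 189.0898
SE = √(s_p²(1/n₁ + 1/n₂)) = √(189.0898 × (1/33 + 1/34)) = 3.3603
t = (x̄₁ - x̄₂) / SE = (82.31 - 71.19) / 3.3603 = 11.12 / 3.3603 = 3.309
p-value = 0.0015

Since p-value < α = 0.05, we reject H₀.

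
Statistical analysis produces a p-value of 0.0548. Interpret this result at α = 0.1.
Since p = 0.0548 < α = 0.1, reject H₀.
There is sufficient evidence to reject the null hypothesis; the result is statistically significant at the 0.1 level.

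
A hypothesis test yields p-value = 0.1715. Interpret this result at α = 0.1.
Since p = 0.1715 > α = 0.1, fail to reject H₀.
There is insufficient evidence to reject the null hypothesis; the result is not statistically significant at the 0.1 level.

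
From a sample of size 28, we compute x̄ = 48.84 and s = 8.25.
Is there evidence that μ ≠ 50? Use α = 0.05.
One-sample t-test:
H₀: μ = 50
H₁: μ ≠ 50
df = n - 1 = 27
t = (x̄ - μ₀) / (s/√n) = (48.84 - 50) / (8.25/√28) = -0.744
p-value = 0.4633

Since p-value > α = 0.05, we fail to reject H₀.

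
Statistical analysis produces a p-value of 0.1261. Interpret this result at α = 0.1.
Since p = 0.1261 > α = 0.1, fail to reject H₀.
There is insufficient evidence to reject the null hypothesis; the result is not statistically significant at the 0.1 level.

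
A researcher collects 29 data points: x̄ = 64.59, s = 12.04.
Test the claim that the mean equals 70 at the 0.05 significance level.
One-sample t-test:
H₀: μ = 70
H₁: μ ≠ 70
df = n - 1 = 28
t = (x̄ - μ₀) / (s/√n) = (64.59 - 70) / (12.04/√29) = -2.420
p-value = 0.0223

Since p-value < α = 0.05, we reject H₀.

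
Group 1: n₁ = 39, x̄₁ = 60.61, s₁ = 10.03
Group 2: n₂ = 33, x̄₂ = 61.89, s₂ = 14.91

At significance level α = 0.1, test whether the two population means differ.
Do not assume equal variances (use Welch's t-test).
Welch's two-sample t-test:
H₀: μ₁ = μ₂
H₁: μ₁ ≠ μ₂
s₁²/n₁ = 10.03²/39 = 2.5795,  s₂²/n₂ = 14.91²/33 = 6.7366
SE = √(s₁²/n₁ + s₂²/n₂) = √(2.5795 + 6.7366) = 3.0522
df (Welch-Satterthwaite) = (s₁²/n₁ + s₂²/n₂)² / [(s₁²/n₁)²/(n₁-1) + (s₂²/n₂)²/(n₂-1)] ≈ 54.47
t = (x̄₁ - x̄₂) / SE = (60.61 - 61.89) / 3.0522 = -1.28 / 3.0522 = -0.419
p-value = 0.6766

Since p-value > α = 0.1, we fail to reject H₀.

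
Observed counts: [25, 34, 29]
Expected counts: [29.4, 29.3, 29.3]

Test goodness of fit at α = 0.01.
Chi-square goodness of fit test:
H₀: observed counts match expected distribution
H₁: observed counts differ from expected distribution
df = k - 1 = 2
χ² = Σ(O - E)²/E
   = (25 - 29.4)²/29.4 + (34 - 29.3)²/29.3 + (29 - 29.3)²/29.3
   = 0.659 + 0.754 + 0.003
   = 1.42
p-value = 0.4928

Since p-value > α = 0.01, we fail to reject H₀.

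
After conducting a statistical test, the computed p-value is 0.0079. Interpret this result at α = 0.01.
Since p = 0.0079 < α = 0.01, reject H₀.
There is sufficient evidence to reject the null hypothesis; the result is statistically significant at the 0.01 level.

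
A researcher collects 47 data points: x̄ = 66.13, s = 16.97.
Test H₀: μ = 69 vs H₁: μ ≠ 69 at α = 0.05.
One-sample t-test:
H₀: μ = 69
H₁: μ ≠ 69
df = n - 1 = 46
t = (x̄ - μ₀) / (s/√n) = (66.13 - 69) / (16.97/√47) = -1.159
p-value = 0.2523

Since p-value > α = 0.05, we fail to reject H₀.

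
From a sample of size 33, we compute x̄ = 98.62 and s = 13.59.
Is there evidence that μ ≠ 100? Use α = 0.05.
One-sample t-test:
H₀: μ = 100
H₁: μ ≠ 100
df = n - 1 = 32
t = (x̄ - μ₀) / (s/√n) = (98.62 - 100) / (13.59/√33) = -0.583
p-value = 0.5638

Since p-value > α = 0.05, we fail to reject H₀.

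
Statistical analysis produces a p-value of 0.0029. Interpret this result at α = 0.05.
Since p = 0.0029 < α = 0.05, reject H₀.
There is sufficient evidence to reject the null hypothesis; the result is statistically significant at the 0.05 level.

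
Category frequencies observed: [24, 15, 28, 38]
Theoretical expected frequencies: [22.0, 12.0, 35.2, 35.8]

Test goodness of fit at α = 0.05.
Chi-square goodness of fit test:
H₀: observed counts match expected distribution
H₁: observed counts differ from expected distribution
df = k - 1 = 3
χ² = Σ(O - E)²/E
   = (24 - 22.0)²/22.0 + (15 - 12.0)²/12.0 + (28 - 35.2)²/35.2 + (38 - 35.8)²/35.8
   = 0.182 + 0.750 + 1.473 + 0.135
   = 2.54
p-value = 0.4682

Since p-value > α = 0.05, we fail to reject H₀.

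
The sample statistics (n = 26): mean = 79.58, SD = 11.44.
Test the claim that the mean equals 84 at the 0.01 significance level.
One-sample t-test:
H₀: μ = 84
H₁: μ ≠ 84
df = n - 1 = 25
t = (x̄ - μ₀) / (s/√n) = (79.58 - 84) / (11.44/√26) = -1.970
p-value = 0.0600

Since p-value > α = 0.01, we fail to reject H₀.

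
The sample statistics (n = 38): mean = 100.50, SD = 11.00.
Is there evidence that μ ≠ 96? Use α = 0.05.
One-sample t-test:
H₀: μ = 96
H₁: μ ≠ 96
df = n - 1 = 37
t = (x̄ - μ₀) / (s/√n) = (100.50 - 96) / (11.00/√38) = 2.522
p-value = 0.0161

Since p-value < α = 0.05, we reject H₀.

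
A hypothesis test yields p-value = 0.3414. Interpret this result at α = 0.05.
Since p = 0.3414 > α = 0.05, fail to reject H₀.
There is insufficient evidence to reject the null hypothesis; the result is not statistically significant at the 0.05 level.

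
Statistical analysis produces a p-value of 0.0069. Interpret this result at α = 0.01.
Since p = 0.0069 < α = 0.01, reject H₀.
There is sufficient evidence to reject the null hypothesis; the result is statistically significant at the 0.01 level.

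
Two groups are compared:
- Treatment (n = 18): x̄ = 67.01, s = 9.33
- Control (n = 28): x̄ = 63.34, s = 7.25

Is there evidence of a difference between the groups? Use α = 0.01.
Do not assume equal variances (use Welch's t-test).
Welch's two-sample t-test:
H₀: μ₁ = μ₂
H₁: μ₁ ≠ μ₂
s₁²/n₁ = 9.33²/18 = 4.8361,  s₂²/n₂ = 7.25²/28 = 1.8772
SE = √(s₁²/n₁ + s₂²/n₂) = √(4.8361 + 1.8772) = 2.5910
df (Welch-Satterthwaite) = (s₁²/n₁ + s₂²/n₂)² / [(s₁²/n₁)²/(n₁-1) + (s₂²/n₂)²/(n₂-1)] ≈ 29.92
t = (x̄₁ - x̄₂) / SE = (67.01 - 63.34) / 2.5910 = 3.67 / 2.5910 = 1.416
p-value = 0.1670

Since p-value > α = 0.01, we fail to reject H₀.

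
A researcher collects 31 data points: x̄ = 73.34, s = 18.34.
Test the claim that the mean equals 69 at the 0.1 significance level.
One-sample t-test:
H₀: μ = 69
H₁: μ ≠ 69
df = n - 1 = 30
t = (x̄ - μ₀) / (s/√n) = (73.34 - 69) / (18.34/√31) = 1.318
p-value = 0.1976

Since p-value > α = 0.1, we fail to reject H₀.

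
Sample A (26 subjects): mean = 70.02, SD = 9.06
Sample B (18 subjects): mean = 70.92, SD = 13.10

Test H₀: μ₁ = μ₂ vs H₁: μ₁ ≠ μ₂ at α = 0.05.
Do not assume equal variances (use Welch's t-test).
Welch's two-sample t-test:
H₀: μ₁ = μ₂
H₁: μ₁ ≠ μ₂
s₁²/n₁ = 9.06²/26 = 3.1571,  s₂²/n₂ = 13.10²/18 = 9.5339
SE = √(s₁²/n₁ + s₂²/n₂) = √(3.1571 + 9.5339) = 3.5624
df (Welch-Satterthwaite) = (s₁²/n₁ + s₂²/n₂)² / [(s₁²/n₁)²/(n₁-1) + (s₂²/n₂)²/(n₂-1)] ≈ 28.03
t = (x̄₁ - x̄₂) / SE = (70.02 - 70.92) / 3.5624 = -0.90 / 3.5624 = -0.253
p-value = 0.8024

Since p-value > α = 0.05, we fail to reject H₀.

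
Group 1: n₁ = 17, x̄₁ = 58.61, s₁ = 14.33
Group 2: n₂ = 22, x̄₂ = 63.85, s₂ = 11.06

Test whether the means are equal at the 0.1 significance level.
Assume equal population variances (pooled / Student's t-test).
Student's two-sample t-test (equal variances):
H₀: μ₁ = μ₂
H₁: μ₁ ≠ μ₂
df = n₁ + n₂ - 2 = 37
Pooled variance s_p² = [(n₁-1)s₁² + (n₂-1)s₂²] / (n₁ + n₂ - 2) = [(16)(14.33²) + (21)(11.06²)] / 37 = 158.2264
SE = √(s_p²(1/n₁ + 1/n₂)) = √(158.2264 × (1/17 + 1/22)) = 4.0620
t = (x̄₁ - x̄₂) / SE = (58.61 - 63.85) / 4.0620 = -5.24 / 4.0620 = -1.290
p-value = 0.2050

Since p-value > α = 0.1, we fail to reject H₀.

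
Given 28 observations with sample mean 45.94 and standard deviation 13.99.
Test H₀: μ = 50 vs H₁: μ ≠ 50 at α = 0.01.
One-sample t-test:
H₀: μ = 50
H₁: μ ≠ 50
df = n - 1 = 27
t = (x̄ - μ₀) / (s/√n) = (45.94 - 50) / (13.99/√28) = -1.536
p-value = 0.1363

Since p-value > α = 0.01, we fail to reject H₀.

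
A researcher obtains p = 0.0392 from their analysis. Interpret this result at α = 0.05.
Since p = 0.0392 < α = 0.05, reject H₀.
There is sufficient evidence to reject the null hypothesis; the result is statistically significant at the 0.05 level.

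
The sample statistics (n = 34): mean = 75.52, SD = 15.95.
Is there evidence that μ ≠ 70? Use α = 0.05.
One-sample t-test:
H₀: μ = 70
H₁: μ ≠ 70
df = n - 1 = 33
t = (x̄ - μ₀) / (s/√n) = (75.52 - 70) / (15.95/√34) = 2.018
p-value = 0.0518

Since p-value > α = 0.05, we fail to reject H₀.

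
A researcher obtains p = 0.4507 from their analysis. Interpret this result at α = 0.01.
Since p = 0.4507 > α = 0.01, fail to reject H₀.
There is insufficient evidence to reject the null hypothesis; the result is not statistically significant at the 0.01 level.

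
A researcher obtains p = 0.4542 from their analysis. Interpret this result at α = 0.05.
Since p = 0.4542 > α = 0.05, fail to reject H₀.
There is insufficient evidence to reject the null hypothesis; the result is not statistically significant at the 0.05 level.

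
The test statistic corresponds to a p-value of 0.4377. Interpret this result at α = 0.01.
Since p = 0.4377 > α = 0.01, fail to reject H₀.
There is insufficient evidence to reject the null hypothesis; the result is not statistically significant at the 0.01 level.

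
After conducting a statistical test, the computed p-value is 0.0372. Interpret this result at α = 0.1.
Since p = 0.0372 < α = 0.1, reject H₀.
There is sufficient evidence to reject the null hypothesis; the result is statistically significant at the 0.1 level.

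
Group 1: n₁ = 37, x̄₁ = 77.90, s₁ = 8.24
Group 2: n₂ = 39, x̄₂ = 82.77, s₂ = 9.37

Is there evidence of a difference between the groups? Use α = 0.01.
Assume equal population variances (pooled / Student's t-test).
Student's two-sample t-test (equal variances):
H₀: μ₁ = μ₂
H₁: μ₁ ≠ μ₂
df = n₁ + n₂ - 2 = 74
Pooled variance s_p² = [(n₁-1)s₁² + (n₂-1)s₂²] / (n₁ + n₂ - 2) = [(36)(8.24²) + (38)(9.37²)] / 74 = 78.1162
SE = √(s_p²(1/n₁ + 1/n₂)) = √(78.1162 × (1/37 + 1/39)) = 2.0284
t = (x̄₁ - x̄₂) / SE = (77.90 - 82.77) / 2.0284 = -4.87 / 2.0284 = -2.401
p-value = 0.0189

Since p-value > α = 0.01, we fail to reject H₀.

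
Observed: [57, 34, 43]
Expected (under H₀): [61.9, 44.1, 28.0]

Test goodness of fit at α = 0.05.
Chi-square goodness of fit test:
H₀: observed counts match expected distribution
H₁: observed counts differ from expected distribution
df = k - 1 = 2
χ² = Σ(O - E)²/E
   = (57 - 61.9)²/61.9 + (34 - 44.1)²/44.1 + (43 - 28.0)²/28.0
   = 0.388 + 2.313 + 8.036
   = 10.74
p-value = 0.0047

Since p-value < α = 0.05, we reject H₀.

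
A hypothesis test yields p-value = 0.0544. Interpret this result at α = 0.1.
Since p = 0.0544 < α = 0.1, reject H₀.
There is sufficient evidence to reject the null hypothesis; the result is statistically significant at the 0.1 level.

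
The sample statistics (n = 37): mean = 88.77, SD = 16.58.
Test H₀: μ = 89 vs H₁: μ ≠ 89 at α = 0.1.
One-sample t-test:
H₀: μ = 89
H₁: μ ≠ 89
df = n - 1 = 36
t = (x̄ - μ₀) / (s/√n) = (88.77 - 89) / (16.58/√37) = -0.084
p-value = 0.9332

Since p-value > α = 0.1, we fail to reject H₀.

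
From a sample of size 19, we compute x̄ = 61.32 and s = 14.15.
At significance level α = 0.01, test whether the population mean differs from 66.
One-sample t-test:
H₀: μ = 66
H₁: μ ≠ 66
df = n - 1 = 18
t = (x̄ - μ₀) / (s/√n) = (61.32 - 66) / (14.15/√19) = -1.442
p-value = 0.1666

Since p-value > α = 0.01, we fail to reject H₀.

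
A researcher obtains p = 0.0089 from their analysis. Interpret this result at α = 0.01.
Since p = 0.0089 < α = 0.01, reject H₀.
There is sufficient evidence to reject the null hypothesis; the result is statistically significant at the 0.01 level.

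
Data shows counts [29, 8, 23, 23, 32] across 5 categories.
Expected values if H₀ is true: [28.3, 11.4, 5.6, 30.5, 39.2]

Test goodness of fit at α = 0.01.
Chi-square goodness of fit test:
H₀: observed counts match expected distribution
H₁: observed counts differ from expected distribution
df = k - 1 = 4
χ² = Σ(O - E)²/E
   = (29 - 28.3)²/28.3 + (8 - 11.4)²/11.4 + (23 - 5.6)²/5.6 + (23 - 30.5)²/30.5 + (32 - 39.2)²/39.2
   = 0.017 + 1.014 + 54.064 + 1.844 + 1.322
   = 58.26
p-value < 0.0001

Since p-value < α = 0.01, we reject H₀.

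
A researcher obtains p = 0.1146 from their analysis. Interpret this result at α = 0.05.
Since p = 0.1146 > α = 0.05, fail to reject H₀.
There is insufficient evidence to reject the null hypothesis; the result is not statistically significant at the 0.05 level.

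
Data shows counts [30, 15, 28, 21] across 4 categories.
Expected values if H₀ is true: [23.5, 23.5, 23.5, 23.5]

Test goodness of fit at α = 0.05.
Chi-square goodness of fit test:
H₀: observed counts match expected distribution
H₁: observed counts differ from expected distribution
df = k - 1 = 3
χ² = Σ(O - E)²/E
   = (30 - 23.5)²/23.5 + (15 - 23.5)²/23.5 + (28 - 23.5)²/23.5 + (21 - 23.5)²/23.5
   = 1.798 + 3.074 + 0.862 + 0.266
   = 6.00
p-value = 0.1116

Since p-value > α = 0.05, we fail to reject H₀.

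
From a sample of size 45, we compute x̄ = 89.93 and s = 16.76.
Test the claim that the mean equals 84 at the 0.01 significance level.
One-sample t-test:
H₀: μ = 84
H₁: μ ≠ 84
df = n - 1 = 44
t = (x̄ - μ₀) / (s/√n) = (89.93 - 84) / (16.76/√45) = 2.373
p-value = 0.0221

Since p-value > α = 0.01, we fail to reject H₀.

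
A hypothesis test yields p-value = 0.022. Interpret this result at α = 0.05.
Since p = 0.022 < α = 0.05, reject H₀.
There is sufficient evidence to reject the null hypothesis; the result is statistically significant at the 0.05 level.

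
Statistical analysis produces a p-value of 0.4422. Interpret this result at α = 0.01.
Since p = 0.4422 > α = 0.01, fail to reject H₀.
There is insufficient evidence to reject the null hypothesis; the result is not statistically significant at the 0.01 level.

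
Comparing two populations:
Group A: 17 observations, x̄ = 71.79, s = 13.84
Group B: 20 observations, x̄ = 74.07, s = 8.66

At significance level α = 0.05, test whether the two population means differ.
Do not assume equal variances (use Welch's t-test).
Welch's two-sample t-test:
H₀: μ₁ = μ₂
H₁: μ₁ ≠ μ₂
s₁²/n₁ = 13.84²/17 = 11.2674,  s₂²/n₂ = 8.66²/20 = 3.7498
SE = √(s₁²/n₁ + s₂²/n₂) = √(11.2674 + 3.7498) = 3.8752
df (Welch-Satterthwaite) = (s₁²/n₁ + s₂²/n₂)² / [(s₁²/n₁)²/(n₁-1) + (s₂²/n₂)²/(n₂-1)] ≈ 26.00
t = (x̄₁ - x̄₂) / SE = (71.79 - 74.07) / 3.8752 = -2.28 / 3.8752 = -0.588
p-value = 0.5614

Since p-value > α = 0.05, we fail to reject H₀.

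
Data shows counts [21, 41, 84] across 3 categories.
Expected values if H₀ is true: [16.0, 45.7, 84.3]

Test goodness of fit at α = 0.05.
Chi-square goodness of fit test:
H₀: observed counts match expected distribution
H₁: observed counts differ from expected distribution
df = k - 1 = 2
χ² = Σ(O - E)²/E
   = (21 - 16.0)²/16.0 + (41 - 45.7)²/45.7 + (84 - 84.3)²/84.3
   = 1.562 + 0.483 + 0.001
   = 2.05
p-value = 0.3593

Since p-value > α = 0.05, we fail to reject H₀.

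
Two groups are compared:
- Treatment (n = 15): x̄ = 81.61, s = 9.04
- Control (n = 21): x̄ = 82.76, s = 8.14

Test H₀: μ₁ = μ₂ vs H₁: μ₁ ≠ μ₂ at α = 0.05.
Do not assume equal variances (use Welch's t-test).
Welch's two-sample t-test:
H₀: μ₁ = μ₂
H₁: μ₁ ≠ μ₂
s₁²/n₁ = 9.04²/15 = 5.4481,  s₂²/n₂ = 8.14²/21 = 3.1552
SE = √(s₁²/n₁ + s₂²/n₂) = √(5.4481 + 3.1552) = 2.9331
df (Welch-Satterthwaite) = (s₁²/n₁ + s₂²/n₂)² / [(s₁²/n₁)²/(n₁-1) + (s₂²/n₂)²/(n₂-1)] ≈ 28.27
t = (x̄₁ - x̄₂) / SE = (81.61 - 82.76) / 2.9331 = -1.15 / 2.9331 = -0.392
p-value = 0.6979

Since p-value > α = 0.05, we fail to reject H₀.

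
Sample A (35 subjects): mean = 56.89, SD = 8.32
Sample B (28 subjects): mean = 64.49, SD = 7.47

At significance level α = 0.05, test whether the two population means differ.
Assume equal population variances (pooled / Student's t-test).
Student's two-sample t-test (equal variances):
H₀: μ₁ = μ₂
H₁: μ₁ ≠ μ₂
df = n₁ + n₂ - 2 = 61
Pooled variance s_p² = [(n₁-1)s₁² + (n₂-1)s₂²] / (n₁ + n₂ - 2) = [(34)(8.32²) + (27)(7.47²)] / 61 = 63.2817
SE = √(s_p²(1/n₁ + 1/n₂)) = √(63.2817 × (1/35 + 1/28)) = 2.0170
t = (x̄₁ - x̄₂) / SE = (56.89 - 64.49) / 2.0170 = -7.60 / 2.0170 = -3.768
p-value = 0.0004

Since p-value < α = 0.05, we reject H₀.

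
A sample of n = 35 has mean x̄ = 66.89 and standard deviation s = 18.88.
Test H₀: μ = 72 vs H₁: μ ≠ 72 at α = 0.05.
One-sample t-test:
H₀: μ = 72
H₁: μ ≠ 72
df = n - 1 = 34
t = (x̄ - μ₀) / (s/√n) = (66.89 - 72) / (18.88/√35) = -1.601
p-value = 0.1186

Since p-value > α = 0.05, we fail to reject H₀.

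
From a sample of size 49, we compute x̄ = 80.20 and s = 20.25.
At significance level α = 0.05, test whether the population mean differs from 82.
One-sample t-test:
H₀: μ = 82
H₁: μ ≠ 82
df = n - 1 = 48
t = (x̄ - μ₀) / (s/√n) = (80.20 - 82) / (20.25/√49) = -0.622
p-value = 0.5367

Since p-value > α = 0.05, we fail to reject H₀.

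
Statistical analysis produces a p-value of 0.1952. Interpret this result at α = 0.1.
Since p = 0.1952 > α = 0.1, fail to reject H₀.
There is insufficient evidence to reject the null hypothesis; the result is not statistically significant at the 0.1 level.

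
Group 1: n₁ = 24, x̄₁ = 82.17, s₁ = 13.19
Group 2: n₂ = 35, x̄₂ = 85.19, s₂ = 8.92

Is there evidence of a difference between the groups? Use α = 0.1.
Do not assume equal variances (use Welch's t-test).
Welch's two-sample t-test:
H₀: μ₁ = μ₂
H₁: μ₁ ≠ μ₂
s₁²/n₁ = 13.19²/24 = 7.2490,  s₂²/n₂ = 8.92²/35 = 2.2733
SE = √(s₁²/n₁ + s₂²/n₂) = √(7.2490 + 2.2733) = 3.0858
df (Welch-Satterthwaite) = (s₁²/n₁ + s₂²/n₂)² / [(s₁²/n₁)²/(n₁-1) + (s₂²/n₂)²/(n₂-1)] ≈ 37.21
t = (x̄₁ - x̄₂) / SE = (82.17 - 85.19) / 3.0858 = -3.02 / 3.0858 = -0.979
p-value = 0.3341

Since p-value > α = 0.1, we fail to reject H₀.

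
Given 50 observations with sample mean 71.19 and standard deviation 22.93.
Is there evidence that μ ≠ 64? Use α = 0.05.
One-sample t-test:
H₀: μ = 64
H₁: μ ≠ 64
df = n - 1 = 49
t = (x̄ - μ₀) / (s/√n) = (71.19 - 64) / (22.93/√50) = 2.217
p-value = 0.0313

Since p-value < α = 0.05, we reject H₀.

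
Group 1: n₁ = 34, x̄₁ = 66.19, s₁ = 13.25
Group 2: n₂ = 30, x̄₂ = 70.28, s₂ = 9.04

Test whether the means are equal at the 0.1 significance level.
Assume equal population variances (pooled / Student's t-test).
Student's two-sample t-test (equal variances):
H₀: μ₁ = μ₂
H₁: μ₁ ≠ μ₂
df = n₁ + n₂ - 2 = 62
Pooled variance s_p² = [(n₁-1)s₁² + (n₂-1)s₂²] / (n₁ + n₂ - 2) = [(33)(13.25²) + (29)(9.04²)] / 62 = 131.6692
SE = √(s_p²(1/n₁ + 1/n₂)) = √(131.6692 × (1/34 + 1/30)) = 2.8743
t = (x̄₁ - x̄₂) / SE = (66.19 - 70.28) / 2.8743 = -4.09 / 2.8743 = -1.423
p-value = 0.1598

Since p-value > α = 0.1, we fail to reject H₀.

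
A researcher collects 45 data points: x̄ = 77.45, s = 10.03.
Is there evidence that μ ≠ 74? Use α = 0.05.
One-sample t-test:
H₀: μ = 74
H₁: μ ≠ 74
df = n - 1 = 44
t = (x̄ - μ₀) / (s/√n) = (77.45 - 74) / (10.03/√45) = 2.307
p-value = 0.0258

Since p-value < α = 0.05, we reject H₀.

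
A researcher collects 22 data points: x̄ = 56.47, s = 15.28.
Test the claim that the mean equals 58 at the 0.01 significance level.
One-sample t-test:
H₀: μ = 58
H₁: μ ≠ 58
df = n - 1 = 21
t = (x̄ - μ₀) / (s/√n) = (56.47 - 58) / (15.28/√22) = -0.470
p-value = 0.6434

Since p-value > α = 0.01, we fail to reject H₀.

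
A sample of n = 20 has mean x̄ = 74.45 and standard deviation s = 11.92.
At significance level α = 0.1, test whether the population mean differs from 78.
One-sample t-test:
H₀: μ = 78
H₁: μ ≠ 78
df = n - 1 = 19
t = (x̄ - μ₀) / (s/√n) = (74.45 - 78) / (11.92/√20) = -1.332
p-value = 0.1987

Since p-value > α = 0.1, we fail to reject H₀.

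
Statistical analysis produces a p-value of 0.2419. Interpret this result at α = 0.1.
Since p = 0.2419 > α = 0.1, fail to reject H₀.
There is insufficient evidence to reject the null hypothesis; the result is not statistically significant at the 0.1 level.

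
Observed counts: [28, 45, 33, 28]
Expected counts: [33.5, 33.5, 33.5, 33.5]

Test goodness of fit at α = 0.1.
Chi-square goodness of fit test:
H₀: observed counts match expected distribution
H₁: observed counts differ from expected distribution
df = k - 1 = 3
χ² = Σ(O - E)²/E
   = (28 - 33.5)²/33.5 + (45 - 33.5)²/33.5 + (33 - 33.5)²/33.5 + (28 - 33.5)²/33.5
   = 0.903 + 3.948 + 0.007 + 0.903
   = 5.76
p-value = 0.1238

Since p-value > α = 0.1, we fail to reject H₀.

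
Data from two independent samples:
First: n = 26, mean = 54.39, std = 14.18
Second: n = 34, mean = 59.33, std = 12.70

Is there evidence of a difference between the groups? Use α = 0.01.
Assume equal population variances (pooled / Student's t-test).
Student's two-sample t-test (equal variances):
H₀: μ₁ = μ₂
H₁: μ₁ ≠ μ₂
df = n₁ + n₂ - 2 = 58
Pooled variance s_p² = [(n₁-1)s₁² + (n₂-1)s₂²] / (n₁ + n₂ - 2) = [(25)(14.18²) + (33)(12.70²)] / 58 = 178.4376
SE = √(s_p²(1/n₁ + 1/n₂)) = √(178.4376 × (1/26 + 1/34)) = 3.4801
t = (x̄₁ - x̄₂) / SE = (54.39 - 59.33) / 3.4801 = -4.94 / 3.4801 = -1.419
p-value = 0.1611

Since p-value > α = 0.01, we fail to reject H₀.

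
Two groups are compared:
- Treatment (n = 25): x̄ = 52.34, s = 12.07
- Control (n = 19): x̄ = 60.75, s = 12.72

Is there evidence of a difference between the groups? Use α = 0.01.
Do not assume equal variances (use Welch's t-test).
Welch's two-sample t-test:
H₀: μ₁ = μ₂
H₁: μ₁ ≠ μ₂
s₁²/n₁ = 12.07²/25 = 5.8274,  s₂²/n₂ = 12.72²/19 = 8.5157
SE = √(s₁²/n₁ + s₂²/n₂) = √(5.8274 + 8.5157) = 3.7872
df (Welch-Satterthwaite) = (s₁²/n₁ + s₂²/n₂)² / [(s₁²/n₁)²/(n₁-1) + (s₂²/n₂)²/(n₂-1)] ≈ 37.79
t = (x̄₁ - x̄₂) / SE = (52.34 - 60.75) / 3.7872 = -8.41 / 3.7872 = -2.221
p-value = 0.0324

Since p-value > α = 0.01, we fail to reject H₀.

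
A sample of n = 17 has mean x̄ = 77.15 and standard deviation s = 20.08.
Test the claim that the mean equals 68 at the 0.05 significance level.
One-sample t-test:
H₀: μ = 68
H₁: μ ≠ 68
df = n - 1 = 16
t = (x̄ - μ₀) / (s/√n) = (77.15 - 68) / (20.08/√17) = 1.879
p-value = 0.0786

Since p-value > α = 0.05, we fail to reject H₀.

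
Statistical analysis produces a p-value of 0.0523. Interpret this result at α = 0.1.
Since p = 0.0523 < α = 0.1, reject H₀.
There is sufficient evidence to reject the null hypothesis; the result is statistically significant at the 0.1 level.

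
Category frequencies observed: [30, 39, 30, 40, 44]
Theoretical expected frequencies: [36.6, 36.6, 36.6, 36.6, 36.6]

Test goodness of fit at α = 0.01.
Chi-square goodness of fit test:
H₀: observed counts match expected distribution
H₁: observed counts differ from expected distribution
df = k - 1 = 4
χ² = Σ(O - E)²/E
   = (30 - 36.6)²/36.6 + (39 - 36.6)²/36.6 + (30 - 36.6)²/36.6 + (40 - 36.6)²/36.6 + (44 - 36.6)²/36.6
   = 1.190 + 0.157 + 1.190 + 0.316 + 1.496
   = 4.35
p-value = 0.3607

Since p-value > α = 0.01, we fail to reject H₀.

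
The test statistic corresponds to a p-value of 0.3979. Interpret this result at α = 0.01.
Since p = 0.3979 > α = 0.01, fail to reject H₀.
There is insufficient evidence to reject the null hypothesis; the result is not statistically significant at the 0.01 level.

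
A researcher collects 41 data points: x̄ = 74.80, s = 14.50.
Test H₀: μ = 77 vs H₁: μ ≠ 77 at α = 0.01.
One-sample t-test:
H₀: μ = 77
H₁: μ ≠ 77
df = n - 1 = 40
t = (x̄ - μ₀) / (s/√n) = (74.80 - 77) / (14.50/√41) = -0.972
p-value = 0.3371

Since p-value > α = 0.01, we fail to reject H₀.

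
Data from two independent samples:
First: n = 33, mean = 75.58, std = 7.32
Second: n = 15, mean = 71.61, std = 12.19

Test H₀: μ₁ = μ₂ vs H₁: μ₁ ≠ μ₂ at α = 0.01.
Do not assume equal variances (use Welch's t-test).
Welch's two-sample t-test:
H₀: μ₁ = μ₂
H₁: μ₁ ≠ μ₂
s₁²/n₁ = 7.32²/33 = 1.6237,  s₂²/n₂ = 12.19²/15 = 9.9064
SE = √(s₁²/n₁ + s₂²/n₂) = √(1.6237 + 9.9064) = 3.3956
df (Welch-Satterthwaite) = (s₁²/n₁ + s₂²/n₂)² / [(s₁²/n₁)²/(n₁-1) + (s₂²/n₂)²/(n₂-1)] ≈ 18.75
t = (x̄₁ - x̄₂) / SE = (75.58 - 71.61) / 3.3956 = 3.97 / 3.3956 = 1.169
p-value = 0.2570

Since p-value > α = 0.01, we fail to reject H₀.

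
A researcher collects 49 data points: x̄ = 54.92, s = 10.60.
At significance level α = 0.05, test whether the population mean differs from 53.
One-sample t-test:
H₀: μ = 53
H₁: μ ≠ 53
df = n - 1 = 48
t = (x̄ - μ₀) / (s/√n) = (54.92 - 53) / (10.60/√49) = 1.268
p-value = 0.2109

Since p-value > α = 0.05, we fail to reject H₀.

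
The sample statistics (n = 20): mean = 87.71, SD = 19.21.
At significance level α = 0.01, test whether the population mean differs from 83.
One-sample t-test:
H₀: μ = 83
H₁: μ ≠ 83
df = n - 1 = 19
t = (x̄ - μ₀) / (s/√n) = (87.71 - 83) / (19.21/√20) = 1.096
p-value = 0.2866

Since p-value > α = 0.01, we fail to reject H₀.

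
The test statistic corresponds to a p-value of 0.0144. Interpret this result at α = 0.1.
Since p = 0.0144 < α = 0.1, reject H₀.
There is sufficient evidence to reject the null hypothesis; the result is statistically significant at the 0.1 level.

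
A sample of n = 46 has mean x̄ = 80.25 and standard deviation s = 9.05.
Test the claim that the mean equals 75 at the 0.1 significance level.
One-sample t-test:
H₀: μ = 75
H₁: μ ≠ 75
df = n - 1 = 45
t = (x̄ - μ₀) / (s/√n) = (80.25 - 75) / (9.05/√46) = 3.935
p-value = 0.0003

Since p-value < α = 0.1, we reject H₀.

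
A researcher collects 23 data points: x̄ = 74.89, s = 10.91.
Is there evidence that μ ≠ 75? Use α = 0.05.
One-sample t-test:
H₀: μ = 75
H₁: μ ≠ 75
df = n - 1 = 22
t = (x̄ - μ₀) / (s/√n) = (74.89 - 75) / (10.91/√23) = -0.048
p-value = 0.9619

Since p-value > α = 0.05, we fail to reject H₀.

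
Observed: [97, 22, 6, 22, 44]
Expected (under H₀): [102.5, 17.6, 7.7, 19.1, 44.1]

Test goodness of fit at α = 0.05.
Chi-square goodness of fit test:
H₀: observed counts match expected distribution
H₁: observed counts differ from expected distribution
df = k - 1 = 4
χ² = Σ(O - E)²/E
   = (97 - 102.5)²/102.5 + (22 - 17.6)²/17.6 + (6 - 7.7)²/7.7 + (22 - 19.1)²/19.1 + (44 - 44.1)²/44.1
   = 0.295 + 1.100 + 0.375 + 0.440 + 0.000
   = 2.21
p-value = 0.6970

Since p-value > α = 0.05, we fail to reject H₀.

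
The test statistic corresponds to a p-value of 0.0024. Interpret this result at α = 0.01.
Since p = 0.0024 < α = 0.01, reject H₀.
There is sufficient evidence to reject the null hypothesis; the result is statistically significant at the 0.01 level.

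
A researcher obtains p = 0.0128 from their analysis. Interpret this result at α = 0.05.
Since p = 0.0128 < α = 0.05, reject H₀.
There is sufficient evidence to reject the null hypothesis; the result is statistically significant at the 0.05 level.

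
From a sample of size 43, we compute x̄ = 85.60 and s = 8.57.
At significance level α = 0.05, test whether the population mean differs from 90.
One-sample t-test:
H₀: μ = 90
H₁: μ ≠ 90
df = n - 1 = 42
t = (x̄ - μ₀) / (s/√n) = (85.60 - 90) / (8.57/√43) = -3.367
p-value = 0.0016

Since p-value < α = 0.05, we reject H₀.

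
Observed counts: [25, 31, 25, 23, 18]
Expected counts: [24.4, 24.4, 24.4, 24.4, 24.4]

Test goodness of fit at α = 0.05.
Chi-square goodness of fit test:
H₀: observed counts match expected distribution
H₁: observed counts differ from expected distribution
df = k - 1 = 4
χ² = Σ(O - E)²/E
   = (25 - 24.4)²/24.4 + (31 - 24.4)²/24.4 + (25 - 24.4)²/24.4 + (23 - 24.4)²/24.4 + (18 - 24.4)²/24.4
   = 0.015 + 1.785 + 0.015 + 0.080 + 1.679
   = 3.57
p-value = 0.4668

Since p-value > α = 0.05, we fail to reject H₀.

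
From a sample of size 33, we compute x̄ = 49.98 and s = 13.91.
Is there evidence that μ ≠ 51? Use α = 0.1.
One-sample t-test:
H₀: μ = 51
H₁: μ ≠ 51
df = n - 1 = 32
t = (x̄ - μ₀) / (s/√n) = (49.98 - 51) / (13.91/√33) = -0.421
p-value = 0.6764

Since p-value > α = 0.1, we fail to reject H₀.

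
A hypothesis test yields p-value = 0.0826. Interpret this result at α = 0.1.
Since p = 0.0826 < α = 0.1, reject H₀.
There is sufficient evidence to reject the null hypothesis; the result is statistically significant at the 0.1 level.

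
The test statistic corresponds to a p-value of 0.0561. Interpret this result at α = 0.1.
Since p = 0.0561 < α = 0.1, reject H₀.
There is sufficient evidence to reject the null hypothesis; the result is statistically significant at the 0.1 level.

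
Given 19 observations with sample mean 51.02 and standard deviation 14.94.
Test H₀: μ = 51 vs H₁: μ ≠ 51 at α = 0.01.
One-sample t-test:
H₀: μ = 51
H₁: μ ≠ 51
df = n - 1 = 18
t = (x̄ - μ₀) / (s/√n) = (51.02 - 51) / (14.94/√19) = 0.006
p-value = 0.9954

Since p-value > α = 0.01, we fail to reject H₀.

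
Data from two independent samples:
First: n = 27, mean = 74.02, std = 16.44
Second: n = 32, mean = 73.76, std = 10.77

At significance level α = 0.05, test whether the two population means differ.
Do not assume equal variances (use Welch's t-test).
Welch's two-sample t-test:
H₀: μ₁ = μ₂
H₁: μ₁ ≠ μ₂
s₁²/n₁ = 16.44²/27 = 10.0101,  s₂²/n₂ = 10.77²/32 = 3.6248
SE = √(s₁²/n₁ + s₂²/n₂) = √(10.0101 + 3.6248) = 3.6925
df (Welch-Satterthwaite) = (s₁²/n₁ + s₂²/n₂)² / [(s₁²/n₁)²/(n₁-1) + (s₂²/n₂)²/(n₂-1)] ≈ 43.46
t = (x̄₁ - x̄₂) / SE = (74.02 - 73.76) / 3.6925 = 0.26 / 3.6925 = 0.070
p-value = 0.9442

Since p-value > α = 0.05, we fail to reject H₀.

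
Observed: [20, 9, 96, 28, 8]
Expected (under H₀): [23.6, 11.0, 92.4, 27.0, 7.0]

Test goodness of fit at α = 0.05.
Chi-square goodness of fit test:
H₀: observed counts match expected distribution
H₁: observed counts differ from expected distribution
df = k - 1 = 4
χ² = Σ(O - E)²/E
   = (20 - 23.6)²/23.6 + (9 - 11.0)²/11.0 + (96 - 92.4)²/92.4 + (28 - 27.0)²/27.0 + (8 - 7.0)²/7.0
   = 0.549 + 0.364 + 0.140 + 0.037 + 0.143
   = 1.23
p-value = 0.8726

Since p-value > α = 0.05, we fail to reject H₀.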